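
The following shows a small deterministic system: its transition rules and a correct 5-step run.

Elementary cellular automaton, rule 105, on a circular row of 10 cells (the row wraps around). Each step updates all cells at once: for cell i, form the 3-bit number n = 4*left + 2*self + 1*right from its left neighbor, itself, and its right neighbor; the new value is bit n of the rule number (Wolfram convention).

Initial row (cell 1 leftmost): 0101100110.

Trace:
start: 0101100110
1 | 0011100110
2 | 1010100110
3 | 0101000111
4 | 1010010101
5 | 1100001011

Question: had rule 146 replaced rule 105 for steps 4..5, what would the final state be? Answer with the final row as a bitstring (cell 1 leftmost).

0001000001

(re-executing steps 4..5 under rule 146; state before step 4: 0101000111)
4 | 0000101010
5 | 0001000001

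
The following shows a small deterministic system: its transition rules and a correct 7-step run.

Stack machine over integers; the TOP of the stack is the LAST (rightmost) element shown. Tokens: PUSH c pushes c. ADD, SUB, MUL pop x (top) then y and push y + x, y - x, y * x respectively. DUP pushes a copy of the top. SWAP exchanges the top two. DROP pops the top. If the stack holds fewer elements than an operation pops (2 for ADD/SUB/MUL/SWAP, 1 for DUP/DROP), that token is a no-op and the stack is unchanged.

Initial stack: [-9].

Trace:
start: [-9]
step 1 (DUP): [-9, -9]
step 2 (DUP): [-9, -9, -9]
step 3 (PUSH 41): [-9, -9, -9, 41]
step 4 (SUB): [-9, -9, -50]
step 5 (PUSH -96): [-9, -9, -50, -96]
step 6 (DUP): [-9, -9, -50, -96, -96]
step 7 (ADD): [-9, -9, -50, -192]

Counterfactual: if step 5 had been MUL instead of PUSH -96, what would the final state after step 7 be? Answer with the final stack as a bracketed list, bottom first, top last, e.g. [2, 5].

(re-executing from step 5 with the substitution; state before step 5: [-9, -9, -50])
step 5 (MUL): [-9, 450]
step 6 (DUP): [-9, 450, 450]
step 7 (ADD): [-9, 900]

[-9, 900]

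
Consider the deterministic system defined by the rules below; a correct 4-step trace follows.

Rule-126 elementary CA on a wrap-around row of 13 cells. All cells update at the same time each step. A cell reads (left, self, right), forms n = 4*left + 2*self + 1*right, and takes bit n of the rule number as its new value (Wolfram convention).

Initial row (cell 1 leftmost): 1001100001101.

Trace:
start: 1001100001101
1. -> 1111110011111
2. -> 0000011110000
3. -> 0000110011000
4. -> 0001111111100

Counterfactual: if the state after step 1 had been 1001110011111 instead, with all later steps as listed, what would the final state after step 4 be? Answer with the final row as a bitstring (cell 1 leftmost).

state after step 1 := 1001110011111
2. -> 1111011110000
3. -> 1001110011001
4. -> 1111011111111

1111011111111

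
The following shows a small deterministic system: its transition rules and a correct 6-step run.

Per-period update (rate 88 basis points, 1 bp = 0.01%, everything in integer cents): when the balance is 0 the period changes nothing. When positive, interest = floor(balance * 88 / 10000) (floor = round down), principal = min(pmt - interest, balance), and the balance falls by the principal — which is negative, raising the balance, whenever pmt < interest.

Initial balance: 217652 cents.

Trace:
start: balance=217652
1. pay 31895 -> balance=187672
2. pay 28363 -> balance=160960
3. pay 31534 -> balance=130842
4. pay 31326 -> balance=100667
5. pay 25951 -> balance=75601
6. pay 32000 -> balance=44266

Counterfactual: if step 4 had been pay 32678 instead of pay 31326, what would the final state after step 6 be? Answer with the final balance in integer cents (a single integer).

42890

(re-executing from step 4 with the substitution; state before step 4: balance=130842)
4. pay 32678 -> balance=99315
5. pay 25951 -> balance=74237
6. pay 32000 -> balance=42890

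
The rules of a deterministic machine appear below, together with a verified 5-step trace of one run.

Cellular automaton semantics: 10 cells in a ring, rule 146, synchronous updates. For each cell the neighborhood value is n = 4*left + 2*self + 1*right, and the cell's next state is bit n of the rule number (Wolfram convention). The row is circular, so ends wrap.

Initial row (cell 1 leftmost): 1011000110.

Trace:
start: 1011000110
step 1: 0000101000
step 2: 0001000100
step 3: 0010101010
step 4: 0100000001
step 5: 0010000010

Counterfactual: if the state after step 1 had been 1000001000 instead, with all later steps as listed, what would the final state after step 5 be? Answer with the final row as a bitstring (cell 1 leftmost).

1010101000

state after step 1 := 1000001000
step 2: 0100010101
step 3: 0010100000
step 4: 0100010000
step 5: 1010101000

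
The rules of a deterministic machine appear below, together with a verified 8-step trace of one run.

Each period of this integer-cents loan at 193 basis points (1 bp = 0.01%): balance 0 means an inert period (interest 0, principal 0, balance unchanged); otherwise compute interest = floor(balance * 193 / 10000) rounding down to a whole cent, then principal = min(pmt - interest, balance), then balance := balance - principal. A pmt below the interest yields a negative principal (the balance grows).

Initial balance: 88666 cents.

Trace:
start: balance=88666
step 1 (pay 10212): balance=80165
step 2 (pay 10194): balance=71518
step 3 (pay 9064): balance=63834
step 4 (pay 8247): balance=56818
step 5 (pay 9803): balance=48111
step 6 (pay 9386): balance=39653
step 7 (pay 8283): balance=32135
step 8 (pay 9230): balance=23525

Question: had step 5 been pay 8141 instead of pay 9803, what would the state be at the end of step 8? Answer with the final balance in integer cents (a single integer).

25284

(re-executing from step 5 with the substitution; state before step 5: balance=56818)
step 5 (pay 8141): balance=49773
step 6 (pay 9386): balance=41347
step 7 (pay 8283): balance=33861
step 8 (pay 9230): balance=25284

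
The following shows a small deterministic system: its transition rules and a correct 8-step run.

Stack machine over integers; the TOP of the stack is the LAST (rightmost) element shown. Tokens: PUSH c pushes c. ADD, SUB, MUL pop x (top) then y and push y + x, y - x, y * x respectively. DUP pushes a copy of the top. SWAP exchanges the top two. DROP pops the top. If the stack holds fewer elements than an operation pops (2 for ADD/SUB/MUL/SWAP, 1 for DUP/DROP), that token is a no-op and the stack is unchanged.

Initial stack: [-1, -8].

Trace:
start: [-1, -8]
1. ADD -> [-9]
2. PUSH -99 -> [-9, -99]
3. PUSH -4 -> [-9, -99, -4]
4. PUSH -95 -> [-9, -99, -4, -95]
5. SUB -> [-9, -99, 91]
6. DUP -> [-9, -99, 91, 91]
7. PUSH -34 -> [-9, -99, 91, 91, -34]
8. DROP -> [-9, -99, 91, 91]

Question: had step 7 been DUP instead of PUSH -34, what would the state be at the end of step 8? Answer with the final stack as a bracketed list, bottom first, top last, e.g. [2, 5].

(re-executing from step 7 with the substitution; state before step 7: [-9, -99, 91, 91])
7. DUP -> [-9, -99, 91, 91, 91]
8. DROP -> [-9, -99, 91, 91]

[-9, -99, 91, 91]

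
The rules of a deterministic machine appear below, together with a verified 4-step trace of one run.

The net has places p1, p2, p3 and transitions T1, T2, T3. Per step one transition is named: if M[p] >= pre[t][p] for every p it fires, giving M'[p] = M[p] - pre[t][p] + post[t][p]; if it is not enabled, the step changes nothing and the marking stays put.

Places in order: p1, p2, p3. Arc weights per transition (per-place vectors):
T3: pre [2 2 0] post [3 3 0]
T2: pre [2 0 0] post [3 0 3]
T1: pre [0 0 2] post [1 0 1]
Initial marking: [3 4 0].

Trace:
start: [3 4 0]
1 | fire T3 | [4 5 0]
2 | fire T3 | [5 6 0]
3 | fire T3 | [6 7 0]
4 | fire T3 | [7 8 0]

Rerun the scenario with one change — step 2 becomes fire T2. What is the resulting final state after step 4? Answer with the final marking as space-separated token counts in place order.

(re-executing from step 2 with the substitution; state before step 2: [4 5 0])
2 | fire T2 | [5 5 3]
3 | fire T3 | [6 6 3]
4 | fire T3 | [7 7 3]

7 7 3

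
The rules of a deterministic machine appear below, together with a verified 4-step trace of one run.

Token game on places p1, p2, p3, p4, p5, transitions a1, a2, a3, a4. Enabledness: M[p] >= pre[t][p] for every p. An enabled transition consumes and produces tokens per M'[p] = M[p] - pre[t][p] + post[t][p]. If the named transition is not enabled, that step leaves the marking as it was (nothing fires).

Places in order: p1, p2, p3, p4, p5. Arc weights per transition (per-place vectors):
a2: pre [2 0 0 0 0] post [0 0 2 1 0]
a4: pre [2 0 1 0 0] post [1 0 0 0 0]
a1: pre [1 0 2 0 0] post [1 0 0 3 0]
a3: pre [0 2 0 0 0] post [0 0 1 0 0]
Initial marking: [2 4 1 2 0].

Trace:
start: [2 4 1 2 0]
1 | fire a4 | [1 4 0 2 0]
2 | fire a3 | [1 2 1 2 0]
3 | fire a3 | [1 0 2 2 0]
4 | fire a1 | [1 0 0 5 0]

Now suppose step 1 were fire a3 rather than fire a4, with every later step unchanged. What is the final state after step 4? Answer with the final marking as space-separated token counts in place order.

2 0 1 5 0

(re-executing from step 1 with the substitution; state before step 1: [2 4 1 2 0])
1 | fire a3 | [2 2 2 2 0]
2 | fire a3 | [2 0 3 2 0]
3 | fire a3 | [2 0 3 2 0]
4 | fire a1 | [2 0 1 5 0]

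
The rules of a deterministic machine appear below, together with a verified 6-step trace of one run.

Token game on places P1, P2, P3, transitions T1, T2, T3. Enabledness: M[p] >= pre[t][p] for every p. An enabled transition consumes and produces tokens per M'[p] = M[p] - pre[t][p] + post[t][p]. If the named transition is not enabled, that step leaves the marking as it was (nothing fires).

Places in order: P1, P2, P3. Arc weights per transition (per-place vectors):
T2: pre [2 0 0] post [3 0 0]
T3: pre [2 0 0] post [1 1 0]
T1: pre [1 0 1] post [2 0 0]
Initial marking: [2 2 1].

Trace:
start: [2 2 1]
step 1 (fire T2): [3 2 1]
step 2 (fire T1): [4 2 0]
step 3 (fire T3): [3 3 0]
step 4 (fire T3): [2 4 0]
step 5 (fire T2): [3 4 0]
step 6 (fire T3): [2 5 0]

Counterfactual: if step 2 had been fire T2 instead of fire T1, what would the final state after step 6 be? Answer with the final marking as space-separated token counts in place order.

(re-executing from step 2 with the substitution; state before step 2: [3 2 1])
step 2 (fire T2): [4 2 1]
step 3 (fire T3): [3 3 1]
step 4 (fire T3): [2 4 1]
step 5 (fire T2): [3 4 1]
step 6 (fire T3): [2 5 1]

2 5 1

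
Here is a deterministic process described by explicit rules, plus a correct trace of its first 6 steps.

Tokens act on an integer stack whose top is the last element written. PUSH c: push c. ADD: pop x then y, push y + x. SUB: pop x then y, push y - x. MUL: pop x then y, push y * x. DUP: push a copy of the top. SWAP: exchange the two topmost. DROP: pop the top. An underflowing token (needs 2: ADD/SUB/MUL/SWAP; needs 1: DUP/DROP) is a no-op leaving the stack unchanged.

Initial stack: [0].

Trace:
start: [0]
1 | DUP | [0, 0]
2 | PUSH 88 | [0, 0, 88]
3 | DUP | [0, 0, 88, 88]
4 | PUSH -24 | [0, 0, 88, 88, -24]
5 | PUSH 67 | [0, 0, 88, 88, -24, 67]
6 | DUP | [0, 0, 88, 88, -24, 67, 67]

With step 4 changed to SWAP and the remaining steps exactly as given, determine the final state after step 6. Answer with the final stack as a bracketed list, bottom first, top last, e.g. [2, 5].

(re-executing from step 4 with the substitution; state before step 4: [0, 0, 88, 88])
4 | SWAP | [0, 0, 88, 88]
5 | PUSH 67 | [0, 0, 88, 88, 67]
6 | DUP | [0, 0, 88, 88, 67, 67]

[0, 0, 88, 88, 67, 67]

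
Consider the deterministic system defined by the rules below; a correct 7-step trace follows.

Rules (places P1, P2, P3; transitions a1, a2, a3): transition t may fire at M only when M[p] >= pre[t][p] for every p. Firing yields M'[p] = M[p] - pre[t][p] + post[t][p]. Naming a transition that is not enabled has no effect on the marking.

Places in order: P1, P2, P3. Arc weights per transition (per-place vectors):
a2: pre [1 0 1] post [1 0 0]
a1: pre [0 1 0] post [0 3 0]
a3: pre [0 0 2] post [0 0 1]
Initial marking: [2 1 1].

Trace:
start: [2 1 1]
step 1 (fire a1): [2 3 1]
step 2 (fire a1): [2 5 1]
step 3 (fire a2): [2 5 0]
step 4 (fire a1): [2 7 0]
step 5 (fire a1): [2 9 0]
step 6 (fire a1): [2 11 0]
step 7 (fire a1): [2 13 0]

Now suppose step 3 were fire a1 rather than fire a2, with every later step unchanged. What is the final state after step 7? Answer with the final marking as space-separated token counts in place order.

2 15 1

(re-executing from step 3 with the substitution; state before step 3: [2 5 1])
step 3 (fire a1): [2 7 1]
step 4 (fire a1): [2 9 1]
step 5 (fire a1): [2 11 1]
step 6 (fire a1): [2 13 1]
step 7 (fire a1): [2 15 1]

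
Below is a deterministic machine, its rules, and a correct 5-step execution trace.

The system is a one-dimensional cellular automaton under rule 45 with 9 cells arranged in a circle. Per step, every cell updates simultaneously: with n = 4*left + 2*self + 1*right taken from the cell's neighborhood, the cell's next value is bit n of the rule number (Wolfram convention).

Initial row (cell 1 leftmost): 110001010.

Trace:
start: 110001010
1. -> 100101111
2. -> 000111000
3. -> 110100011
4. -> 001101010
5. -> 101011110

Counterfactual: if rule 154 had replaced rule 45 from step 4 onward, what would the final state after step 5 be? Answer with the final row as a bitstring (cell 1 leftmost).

010100111

(re-executing steps 4..5 under rule 154; state before step 4: 110100011)
4. -> 100010111
5. -> 010100111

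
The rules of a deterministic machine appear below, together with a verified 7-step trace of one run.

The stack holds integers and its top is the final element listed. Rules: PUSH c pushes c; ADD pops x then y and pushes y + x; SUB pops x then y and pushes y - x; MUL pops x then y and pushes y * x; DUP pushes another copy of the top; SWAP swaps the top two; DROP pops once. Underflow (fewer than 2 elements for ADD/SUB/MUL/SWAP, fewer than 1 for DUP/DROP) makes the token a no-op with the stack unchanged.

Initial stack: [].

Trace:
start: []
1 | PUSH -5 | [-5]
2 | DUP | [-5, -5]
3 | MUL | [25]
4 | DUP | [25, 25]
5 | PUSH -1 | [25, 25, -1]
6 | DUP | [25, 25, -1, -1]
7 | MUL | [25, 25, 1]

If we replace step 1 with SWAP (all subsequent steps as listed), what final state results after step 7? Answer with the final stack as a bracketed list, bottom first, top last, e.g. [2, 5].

(re-executing from step 1 with the substitution; state before step 1: [])
1 | SWAP | []
2 | DUP | []
3 | MUL | []
4 | DUP | []
5 | PUSH -1 | [-1]
6 | DUP | [-1, -1]
7 | MUL | [1]

[1]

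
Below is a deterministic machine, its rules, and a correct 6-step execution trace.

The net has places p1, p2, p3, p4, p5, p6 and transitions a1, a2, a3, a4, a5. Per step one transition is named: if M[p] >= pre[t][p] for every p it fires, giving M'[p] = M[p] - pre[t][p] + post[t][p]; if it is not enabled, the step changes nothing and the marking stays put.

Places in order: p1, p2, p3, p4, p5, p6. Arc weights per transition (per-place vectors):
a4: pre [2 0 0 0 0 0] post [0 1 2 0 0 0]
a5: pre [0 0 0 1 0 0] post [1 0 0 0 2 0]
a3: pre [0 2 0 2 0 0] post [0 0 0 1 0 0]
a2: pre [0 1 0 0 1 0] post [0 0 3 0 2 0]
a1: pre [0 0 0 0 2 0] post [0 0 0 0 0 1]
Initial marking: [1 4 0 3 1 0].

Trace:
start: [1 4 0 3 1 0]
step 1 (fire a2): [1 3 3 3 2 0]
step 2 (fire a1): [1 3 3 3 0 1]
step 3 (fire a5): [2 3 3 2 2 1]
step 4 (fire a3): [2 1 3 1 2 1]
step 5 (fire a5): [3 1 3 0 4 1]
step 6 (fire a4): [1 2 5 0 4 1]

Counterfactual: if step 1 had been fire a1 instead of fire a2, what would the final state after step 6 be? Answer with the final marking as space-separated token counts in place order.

(re-executing from step 1 with the substitution; state before step 1: [1 4 0 3 1 0])
step 1 (fire a1): [1 4 0 3 1 0]
step 2 (fire a1): [1 4 0 3 1 0]
step 3 (fire a5): [2 4 0 2 3 0]
step 4 (fire a3): [2 2 0 1 3 0]
step 5 (fire a5): [3 2 0 0 5 0]
step 6 (fire a4): [1 3 2 0 5 0]

1 3 2 0 5 0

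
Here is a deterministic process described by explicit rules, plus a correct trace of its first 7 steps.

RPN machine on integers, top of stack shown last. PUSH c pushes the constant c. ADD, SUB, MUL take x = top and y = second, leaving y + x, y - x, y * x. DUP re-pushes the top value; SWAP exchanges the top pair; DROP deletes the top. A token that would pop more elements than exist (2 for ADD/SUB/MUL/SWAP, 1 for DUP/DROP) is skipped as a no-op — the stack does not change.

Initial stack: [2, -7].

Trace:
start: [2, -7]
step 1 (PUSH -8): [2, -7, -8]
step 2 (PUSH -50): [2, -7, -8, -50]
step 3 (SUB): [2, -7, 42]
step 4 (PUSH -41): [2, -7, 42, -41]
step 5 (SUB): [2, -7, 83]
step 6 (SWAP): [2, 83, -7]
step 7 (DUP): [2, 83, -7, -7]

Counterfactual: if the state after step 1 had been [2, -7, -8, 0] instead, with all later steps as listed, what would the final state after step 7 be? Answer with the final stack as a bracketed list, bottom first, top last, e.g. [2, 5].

state after step 1 := [2, -7, -8, 0]
step 2 (PUSH -50): [2, -7, -8, 0, -50]
step 3 (SUB): [2, -7, -8, 50]
step 4 (PUSH -41): [2, -7, -8, 50, -41]
step 5 (SUB): [2, -7, -8, 91]
step 6 (SWAP): [2, -7, 91, -8]
step 7 (DUP): [2, -7, 91, -8, -8]

[2, -7, 91, -8, -8]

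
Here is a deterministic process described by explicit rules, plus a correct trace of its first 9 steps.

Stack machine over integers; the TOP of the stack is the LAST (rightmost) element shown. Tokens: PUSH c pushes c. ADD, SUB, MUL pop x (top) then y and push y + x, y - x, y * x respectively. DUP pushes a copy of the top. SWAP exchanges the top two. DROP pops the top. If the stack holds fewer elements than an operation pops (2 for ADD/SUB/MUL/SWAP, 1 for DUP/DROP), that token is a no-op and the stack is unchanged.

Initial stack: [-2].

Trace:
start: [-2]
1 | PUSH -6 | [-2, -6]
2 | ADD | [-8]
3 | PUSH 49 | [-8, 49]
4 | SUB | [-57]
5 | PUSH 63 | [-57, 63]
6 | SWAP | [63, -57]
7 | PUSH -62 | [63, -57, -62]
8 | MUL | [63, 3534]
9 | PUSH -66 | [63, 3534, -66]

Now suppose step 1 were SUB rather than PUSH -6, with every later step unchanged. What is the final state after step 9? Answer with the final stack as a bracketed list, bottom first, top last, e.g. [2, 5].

[63, 3162, -66]

(re-executing from step 1 with the substitution; state before step 1: [-2])
1 | SUB | [-2]
2 | ADD | [-2]
3 | PUSH 49 | [-2, 49]
4 | SUB | [-51]
5 | PUSH 63 | [-51, 63]
6 | SWAP | [63, -51]
7 | PUSH -62 | [63, -51, -62]
8 | MUL | [63, 3162]
9 | PUSH -66 | [63, 3162, -66]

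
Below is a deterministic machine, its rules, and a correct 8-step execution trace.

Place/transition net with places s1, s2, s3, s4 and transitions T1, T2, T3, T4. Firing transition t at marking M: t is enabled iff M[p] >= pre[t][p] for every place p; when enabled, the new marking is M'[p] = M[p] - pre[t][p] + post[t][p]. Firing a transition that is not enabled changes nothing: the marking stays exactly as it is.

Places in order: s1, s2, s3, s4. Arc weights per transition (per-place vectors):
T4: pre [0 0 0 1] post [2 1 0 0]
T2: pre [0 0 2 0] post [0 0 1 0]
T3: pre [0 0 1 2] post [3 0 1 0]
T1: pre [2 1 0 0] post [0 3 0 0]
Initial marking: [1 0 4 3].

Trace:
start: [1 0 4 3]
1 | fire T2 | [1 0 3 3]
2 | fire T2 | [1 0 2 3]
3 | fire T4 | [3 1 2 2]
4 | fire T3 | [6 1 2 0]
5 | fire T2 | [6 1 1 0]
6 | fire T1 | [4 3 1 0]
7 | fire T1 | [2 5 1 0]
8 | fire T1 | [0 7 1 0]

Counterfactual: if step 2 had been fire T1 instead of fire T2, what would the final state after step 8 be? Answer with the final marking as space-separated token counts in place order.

0 7 2 0

(re-executing from step 2 with the substitution; state before step 2: [1 0 3 3])
2 | fire T1 | [1 0 3 3]
3 | fire T4 | [3 1 3 2]
4 | fire T3 | [6 1 3 0]
5 | fire T2 | [6 1 2 0]
6 | fire T1 | [4 3 2 0]
7 | fire T1 | [2 5 2 0]
8 | fire T1 | [0 7 2 0]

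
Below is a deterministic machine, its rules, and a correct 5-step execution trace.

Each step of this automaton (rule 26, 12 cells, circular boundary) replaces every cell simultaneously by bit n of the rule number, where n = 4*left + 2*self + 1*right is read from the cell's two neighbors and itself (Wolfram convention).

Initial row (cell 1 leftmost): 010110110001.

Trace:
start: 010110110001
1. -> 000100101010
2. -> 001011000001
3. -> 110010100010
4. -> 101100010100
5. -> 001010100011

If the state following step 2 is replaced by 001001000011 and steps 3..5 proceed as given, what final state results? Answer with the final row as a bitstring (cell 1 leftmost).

state after step 2 := 001001000011
3. -> 110110100110
4. -> 100100011100
5. -> 011010110011

011010110011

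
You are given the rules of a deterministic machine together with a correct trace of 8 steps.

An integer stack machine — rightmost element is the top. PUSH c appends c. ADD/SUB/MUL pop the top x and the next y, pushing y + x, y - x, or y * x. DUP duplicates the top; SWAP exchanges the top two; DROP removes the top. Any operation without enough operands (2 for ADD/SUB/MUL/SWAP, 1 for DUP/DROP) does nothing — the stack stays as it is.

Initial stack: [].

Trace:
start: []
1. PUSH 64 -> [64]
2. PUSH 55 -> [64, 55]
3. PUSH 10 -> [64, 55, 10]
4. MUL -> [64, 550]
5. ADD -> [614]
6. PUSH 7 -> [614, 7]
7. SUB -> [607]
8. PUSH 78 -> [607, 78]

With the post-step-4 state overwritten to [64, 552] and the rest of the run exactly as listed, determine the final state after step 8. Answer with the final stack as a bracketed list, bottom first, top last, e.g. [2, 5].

[609, 78]

state after step 4 := [64, 552]
5. ADD -> [616]
6. PUSH 7 -> [616, 7]
7. SUB -> [609]
8. PUSH 78 -> [609, 78]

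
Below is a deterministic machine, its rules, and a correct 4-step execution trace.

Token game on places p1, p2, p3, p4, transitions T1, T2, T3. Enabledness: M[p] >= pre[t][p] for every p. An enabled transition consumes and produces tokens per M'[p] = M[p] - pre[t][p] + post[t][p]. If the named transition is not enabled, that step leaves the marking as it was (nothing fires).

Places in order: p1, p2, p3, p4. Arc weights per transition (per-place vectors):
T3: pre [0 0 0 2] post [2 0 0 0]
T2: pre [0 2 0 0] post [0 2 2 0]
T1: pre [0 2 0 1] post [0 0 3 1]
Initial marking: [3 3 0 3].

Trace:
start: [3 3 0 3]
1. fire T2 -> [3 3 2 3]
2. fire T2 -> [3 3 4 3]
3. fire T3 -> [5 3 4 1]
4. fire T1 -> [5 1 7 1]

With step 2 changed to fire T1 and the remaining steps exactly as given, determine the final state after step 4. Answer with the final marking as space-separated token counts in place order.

5 1 5 1

(re-executing from step 2 with the substitution; state before step 2: [3 3 2 3])
2. fire T1 -> [3 1 5 3]
3. fire T3 -> [5 1 5 1]
4. fire T1 -> [5 1 5 1]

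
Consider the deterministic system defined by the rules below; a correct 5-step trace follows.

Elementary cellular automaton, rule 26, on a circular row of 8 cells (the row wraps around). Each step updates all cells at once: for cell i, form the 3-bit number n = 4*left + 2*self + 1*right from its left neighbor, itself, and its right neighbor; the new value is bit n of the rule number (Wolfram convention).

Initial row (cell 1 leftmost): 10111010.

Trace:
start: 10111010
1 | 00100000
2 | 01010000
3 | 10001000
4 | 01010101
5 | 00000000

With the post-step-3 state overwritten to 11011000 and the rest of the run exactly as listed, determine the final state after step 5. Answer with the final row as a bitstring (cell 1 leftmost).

state after step 3 := 11011000
4 | 10010101
5 | 01100001

01100001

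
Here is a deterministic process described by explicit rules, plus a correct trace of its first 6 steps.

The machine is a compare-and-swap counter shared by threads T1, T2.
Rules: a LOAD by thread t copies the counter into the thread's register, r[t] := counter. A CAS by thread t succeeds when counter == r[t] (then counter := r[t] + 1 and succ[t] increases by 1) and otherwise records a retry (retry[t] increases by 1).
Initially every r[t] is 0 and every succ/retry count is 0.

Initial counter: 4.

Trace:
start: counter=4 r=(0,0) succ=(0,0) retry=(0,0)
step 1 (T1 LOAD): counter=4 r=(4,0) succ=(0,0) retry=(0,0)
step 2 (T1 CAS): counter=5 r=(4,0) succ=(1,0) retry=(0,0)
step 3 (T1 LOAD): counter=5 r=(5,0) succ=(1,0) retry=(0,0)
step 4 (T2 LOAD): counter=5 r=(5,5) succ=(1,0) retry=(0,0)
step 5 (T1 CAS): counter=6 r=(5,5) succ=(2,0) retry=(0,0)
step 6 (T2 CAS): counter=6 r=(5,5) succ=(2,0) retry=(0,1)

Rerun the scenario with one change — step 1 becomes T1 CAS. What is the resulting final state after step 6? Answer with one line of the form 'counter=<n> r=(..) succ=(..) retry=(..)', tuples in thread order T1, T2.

counter=5 r=(4,4) succ=(1,0) retry=(2,1)

(re-executing from step 1 with the substitution; state before step 1: counter=4 r=(0,0) succ=(0,0) retry=(0,0))
step 1 (T1 CAS): counter=4 r=(0,0) succ=(0,0) retry=(1,0)
step 2 (T1 CAS): counter=4 r=(0,0) succ=(0,0) retry=(2,0)
step 3 (T1 LOAD): counter=4 r=(4,0) succ=(0,0) retry=(2,0)
step 4 (T2 LOAD): counter=4 r=(4,4) succ=(0,0) retry=(2,0)
step 5 (T1 CAS): counter=5 r=(4,4) succ=(1,0) retry=(2,0)
step 6 (T2 CAS): counter=5 r=(4,4) succ=(1,0) retry=(2,1)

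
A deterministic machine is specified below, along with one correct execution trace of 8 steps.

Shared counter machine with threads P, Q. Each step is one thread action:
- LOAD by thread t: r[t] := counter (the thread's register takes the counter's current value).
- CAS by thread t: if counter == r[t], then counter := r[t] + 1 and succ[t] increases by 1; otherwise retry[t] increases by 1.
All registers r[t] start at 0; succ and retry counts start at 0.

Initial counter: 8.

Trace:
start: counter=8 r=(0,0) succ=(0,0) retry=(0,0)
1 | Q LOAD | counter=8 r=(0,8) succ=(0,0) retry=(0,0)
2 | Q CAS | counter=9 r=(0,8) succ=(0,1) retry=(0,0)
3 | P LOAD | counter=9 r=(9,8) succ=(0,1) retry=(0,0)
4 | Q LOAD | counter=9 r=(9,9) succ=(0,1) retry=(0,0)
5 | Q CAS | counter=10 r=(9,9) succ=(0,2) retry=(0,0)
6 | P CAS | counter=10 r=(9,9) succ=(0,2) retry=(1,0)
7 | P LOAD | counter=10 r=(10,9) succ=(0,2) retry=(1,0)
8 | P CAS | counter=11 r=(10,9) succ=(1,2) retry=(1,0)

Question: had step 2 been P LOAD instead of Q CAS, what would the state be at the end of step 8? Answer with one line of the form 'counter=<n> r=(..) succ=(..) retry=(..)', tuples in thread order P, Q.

counter=10 r=(9,8) succ=(1,1) retry=(1,0)

(re-executing from step 2 with the substitution; state before step 2: counter=8 r=(0,8) succ=(0,0) retry=(0,0))
2 | P LOAD | counter=8 r=(8,8) succ=(0,0) retry=(0,0)
3 | P LOAD | counter=8 r=(8,8) succ=(0,0) retry=(0,0)
4 | Q LOAD | counter=8 r=(8,8) succ=(0,0) retry=(0,0)
5 | Q CAS | counter=9 r=(8,8) succ=(0,1) retry=(0,0)
6 | P CAS | counter=9 r=(8,8) succ=(0,1) retry=(1,0)
7 | P LOAD | counter=9 r=(9,8) succ=(0,1) retry=(1,0)
8 | P CAS | counter=10 r=(9,8) succ=(1,1) retry=(1,0)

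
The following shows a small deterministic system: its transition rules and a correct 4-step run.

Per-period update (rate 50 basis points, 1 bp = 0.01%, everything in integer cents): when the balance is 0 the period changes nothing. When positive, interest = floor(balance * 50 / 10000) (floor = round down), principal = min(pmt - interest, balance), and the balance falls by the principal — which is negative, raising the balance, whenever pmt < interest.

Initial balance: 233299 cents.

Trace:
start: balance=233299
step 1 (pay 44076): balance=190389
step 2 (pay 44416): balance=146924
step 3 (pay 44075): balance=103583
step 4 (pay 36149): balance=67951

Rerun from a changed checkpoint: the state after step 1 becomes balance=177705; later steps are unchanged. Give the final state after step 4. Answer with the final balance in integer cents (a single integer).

55076

state after step 1 := balance=177705
step 2 (pay 44416): balance=134177
step 3 (pay 44075): balance=90772
step 4 (pay 36149): balance=55076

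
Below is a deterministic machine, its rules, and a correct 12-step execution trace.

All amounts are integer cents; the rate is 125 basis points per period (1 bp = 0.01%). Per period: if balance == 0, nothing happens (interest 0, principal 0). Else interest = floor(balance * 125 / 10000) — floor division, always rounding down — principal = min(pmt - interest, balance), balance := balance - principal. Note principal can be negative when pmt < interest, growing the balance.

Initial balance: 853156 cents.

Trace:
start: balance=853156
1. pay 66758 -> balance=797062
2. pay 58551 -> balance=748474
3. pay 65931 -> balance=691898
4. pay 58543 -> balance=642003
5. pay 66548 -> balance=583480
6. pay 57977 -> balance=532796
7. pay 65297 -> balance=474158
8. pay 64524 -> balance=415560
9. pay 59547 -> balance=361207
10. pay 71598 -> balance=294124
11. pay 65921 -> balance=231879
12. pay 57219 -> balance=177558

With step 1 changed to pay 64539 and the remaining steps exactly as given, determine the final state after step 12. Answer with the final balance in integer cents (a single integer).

180102

(re-executing from step 1 with the substitution; state before step 1: balance=853156)
1. pay 64539 -> balance=799281
2. pay 58551 -> balance=750721
3. pay 65931 -> balance=694174
4. pay 58543 -> balance=644308
5. pay 66548 -> balance=585813
6. pay 57977 -> balance=535158
7. pay 65297 -> balance=476550
8. pay 64524 -> balance=417982
9. pay 59547 -> balance=363659
10. pay 71598 -> balance=296606
11. pay 65921 -> balance=234392
12. pay 57219 -> balance=180102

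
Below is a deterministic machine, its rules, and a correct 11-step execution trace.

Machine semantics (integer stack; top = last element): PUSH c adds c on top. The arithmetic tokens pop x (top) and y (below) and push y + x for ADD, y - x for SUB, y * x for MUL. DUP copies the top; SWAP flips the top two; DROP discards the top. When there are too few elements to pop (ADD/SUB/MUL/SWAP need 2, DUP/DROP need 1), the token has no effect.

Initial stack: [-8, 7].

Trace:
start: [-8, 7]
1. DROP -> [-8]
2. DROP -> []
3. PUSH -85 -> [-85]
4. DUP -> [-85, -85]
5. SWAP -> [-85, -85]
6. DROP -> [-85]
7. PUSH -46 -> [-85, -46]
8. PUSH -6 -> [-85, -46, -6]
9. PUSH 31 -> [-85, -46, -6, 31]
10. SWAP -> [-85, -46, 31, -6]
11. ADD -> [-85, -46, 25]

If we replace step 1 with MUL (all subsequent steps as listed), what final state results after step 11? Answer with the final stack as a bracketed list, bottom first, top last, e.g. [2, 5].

[-85, -46, 25]

(re-executing from step 1 with the substitution; state before step 1: [-8, 7])
1. MUL -> [-56]
2. DROP -> []
3. PUSH -85 -> [-85]
4. DUP -> [-85, -85]
5. SWAP -> [-85, -85]
6. DROP -> [-85]
7. PUSH -46 -> [-85, -46]
8. PUSH -6 -> [-85, -46, -6]
9. PUSH 31 -> [-85, -46, -6, 31]
10. SWAP -> [-85, -46, 31, -6]
11. ADD -> [-85, -46, 25]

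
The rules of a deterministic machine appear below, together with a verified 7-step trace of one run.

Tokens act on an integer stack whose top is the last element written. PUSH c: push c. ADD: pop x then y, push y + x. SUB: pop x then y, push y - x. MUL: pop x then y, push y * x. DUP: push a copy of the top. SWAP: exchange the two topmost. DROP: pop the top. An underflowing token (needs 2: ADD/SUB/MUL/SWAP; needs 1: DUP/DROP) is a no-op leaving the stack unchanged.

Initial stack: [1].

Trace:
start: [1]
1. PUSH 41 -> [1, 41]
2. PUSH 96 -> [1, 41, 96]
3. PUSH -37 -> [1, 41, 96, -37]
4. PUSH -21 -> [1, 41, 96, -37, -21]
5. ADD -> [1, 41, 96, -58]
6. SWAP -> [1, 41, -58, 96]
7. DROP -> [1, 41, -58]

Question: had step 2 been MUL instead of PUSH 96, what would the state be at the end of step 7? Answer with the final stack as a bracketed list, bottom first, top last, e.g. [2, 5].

[-58]

(re-executing from step 2 with the substitution; state before step 2: [1, 41])
2. MUL -> [41]
3. PUSH -37 -> [41, -37]
4. PUSH -21 -> [41, -37, -21]
5. ADD -> [41, -58]
6. SWAP -> [-58, 41]
7. DROP -> [-58]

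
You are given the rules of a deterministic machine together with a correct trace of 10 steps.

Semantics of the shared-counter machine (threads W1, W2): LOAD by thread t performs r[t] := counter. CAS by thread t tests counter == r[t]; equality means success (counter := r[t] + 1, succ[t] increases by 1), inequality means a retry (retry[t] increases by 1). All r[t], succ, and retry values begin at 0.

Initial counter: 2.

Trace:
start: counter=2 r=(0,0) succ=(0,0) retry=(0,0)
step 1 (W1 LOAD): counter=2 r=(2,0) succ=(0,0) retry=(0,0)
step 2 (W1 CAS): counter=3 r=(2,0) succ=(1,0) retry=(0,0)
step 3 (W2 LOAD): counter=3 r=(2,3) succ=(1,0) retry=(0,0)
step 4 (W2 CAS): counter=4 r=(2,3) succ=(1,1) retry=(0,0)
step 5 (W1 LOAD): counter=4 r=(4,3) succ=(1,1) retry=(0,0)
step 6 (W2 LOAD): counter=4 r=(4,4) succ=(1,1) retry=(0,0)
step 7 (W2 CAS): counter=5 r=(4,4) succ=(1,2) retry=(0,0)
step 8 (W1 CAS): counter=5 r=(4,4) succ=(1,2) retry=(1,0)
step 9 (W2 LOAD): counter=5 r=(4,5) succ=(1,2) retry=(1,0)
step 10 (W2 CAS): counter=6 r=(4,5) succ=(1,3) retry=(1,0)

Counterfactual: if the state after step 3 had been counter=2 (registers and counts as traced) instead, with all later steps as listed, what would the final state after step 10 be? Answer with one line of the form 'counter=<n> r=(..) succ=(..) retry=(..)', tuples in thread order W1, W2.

state after step 3 := counter=2 r=(2,3) succ=(1,0) retry=(0,0)
step 4 (W2 CAS): counter=2 r=(2,3) succ=(1,0) retry=(0,1)
step 5 (W1 LOAD): counter=2 r=(2,3) succ=(1,0) retry=(0,1)
step 6 (W2 LOAD): counter=2 r=(2,2) succ=(1,0) retry=(0,1)
step 7 (W2 CAS): counter=3 r=(2,2) succ=(1,1) retry=(0,1)
step 8 (W1 CAS): counter=3 r=(2,2) succ=(1,1) retry=(1,1)
step 9 (W2 LOAD): counter=3 r=(2,3) succ=(1,1) retry=(1,1)
step 10 (W2 CAS): counter=4 r=(2,3) succ=(1,2) retry=(1,1)

counter=4 r=(2,3) succ=(1,2) retry=(1,1)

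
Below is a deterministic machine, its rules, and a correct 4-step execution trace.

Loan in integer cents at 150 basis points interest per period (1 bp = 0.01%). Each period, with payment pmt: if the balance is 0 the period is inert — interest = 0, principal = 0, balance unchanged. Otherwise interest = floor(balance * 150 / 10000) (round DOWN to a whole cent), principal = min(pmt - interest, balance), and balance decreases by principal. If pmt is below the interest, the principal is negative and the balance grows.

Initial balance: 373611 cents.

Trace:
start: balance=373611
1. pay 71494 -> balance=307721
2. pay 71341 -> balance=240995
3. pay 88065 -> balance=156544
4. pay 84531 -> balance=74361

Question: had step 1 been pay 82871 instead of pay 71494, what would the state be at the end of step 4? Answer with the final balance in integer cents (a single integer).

(re-executing from step 1 with the substitution; state before step 1: balance=373611)
1. pay 82871 -> balance=296344
2. pay 71341 -> balance=229448
3. pay 88065 -> balance=144824
4. pay 84531 -> balance=62465

62465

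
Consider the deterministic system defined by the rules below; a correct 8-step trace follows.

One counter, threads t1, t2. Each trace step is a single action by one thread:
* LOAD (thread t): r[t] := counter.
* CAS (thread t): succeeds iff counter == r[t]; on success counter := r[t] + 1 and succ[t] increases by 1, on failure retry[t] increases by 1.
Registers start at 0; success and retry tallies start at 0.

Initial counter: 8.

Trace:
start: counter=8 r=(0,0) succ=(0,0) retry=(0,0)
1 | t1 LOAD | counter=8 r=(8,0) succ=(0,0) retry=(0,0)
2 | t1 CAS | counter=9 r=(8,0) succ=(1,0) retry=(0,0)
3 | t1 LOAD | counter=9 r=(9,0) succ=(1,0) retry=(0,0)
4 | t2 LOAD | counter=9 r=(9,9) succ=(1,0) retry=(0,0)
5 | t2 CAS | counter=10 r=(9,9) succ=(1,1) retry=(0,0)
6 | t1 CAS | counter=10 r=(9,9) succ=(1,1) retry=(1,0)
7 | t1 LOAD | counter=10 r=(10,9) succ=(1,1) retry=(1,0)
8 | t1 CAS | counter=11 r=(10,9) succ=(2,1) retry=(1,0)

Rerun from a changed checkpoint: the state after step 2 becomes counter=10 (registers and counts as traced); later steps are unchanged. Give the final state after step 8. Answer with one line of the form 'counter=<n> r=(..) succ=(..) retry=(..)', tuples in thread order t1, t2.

state after step 2 := counter=10 r=(8,0) succ=(1,0) retry=(0,0)
3 | t1 LOAD | counter=10 r=(10,0) succ=(1,0) retry=(0,0)
4 | t2 LOAD | counter=10 r=(10,10) succ=(1,0) retry=(0,0)
5 | t2 CAS | counter=11 r=(10,10) succ=(1,1) retry=(0,0)
6 | t1 CAS | counter=11 r=(10,10) succ=(1,1) retry=(1,0)
7 | t1 LOAD | counter=11 r=(11,10) succ=(1,1) retry=(1,0)
8 | t1 CAS | counter=12 r=(11,10) succ=(2,1) retry=(1,0)

counter=12 r=(11,10) succ=(2,1) retry=(1,0)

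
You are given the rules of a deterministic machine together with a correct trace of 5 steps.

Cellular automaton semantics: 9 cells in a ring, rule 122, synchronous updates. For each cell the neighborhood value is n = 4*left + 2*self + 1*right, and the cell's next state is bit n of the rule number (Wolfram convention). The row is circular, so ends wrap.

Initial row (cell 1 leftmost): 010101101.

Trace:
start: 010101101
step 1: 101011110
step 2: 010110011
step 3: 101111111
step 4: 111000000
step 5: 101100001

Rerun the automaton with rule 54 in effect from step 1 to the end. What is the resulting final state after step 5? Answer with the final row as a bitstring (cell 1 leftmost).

101000000

(re-executing steps 1..5 under rule 54; state before step 1: 010101101)
step 1: 111110011
step 2: 000001100
step 3: 000010010
step 4: 000111111
step 5: 101000000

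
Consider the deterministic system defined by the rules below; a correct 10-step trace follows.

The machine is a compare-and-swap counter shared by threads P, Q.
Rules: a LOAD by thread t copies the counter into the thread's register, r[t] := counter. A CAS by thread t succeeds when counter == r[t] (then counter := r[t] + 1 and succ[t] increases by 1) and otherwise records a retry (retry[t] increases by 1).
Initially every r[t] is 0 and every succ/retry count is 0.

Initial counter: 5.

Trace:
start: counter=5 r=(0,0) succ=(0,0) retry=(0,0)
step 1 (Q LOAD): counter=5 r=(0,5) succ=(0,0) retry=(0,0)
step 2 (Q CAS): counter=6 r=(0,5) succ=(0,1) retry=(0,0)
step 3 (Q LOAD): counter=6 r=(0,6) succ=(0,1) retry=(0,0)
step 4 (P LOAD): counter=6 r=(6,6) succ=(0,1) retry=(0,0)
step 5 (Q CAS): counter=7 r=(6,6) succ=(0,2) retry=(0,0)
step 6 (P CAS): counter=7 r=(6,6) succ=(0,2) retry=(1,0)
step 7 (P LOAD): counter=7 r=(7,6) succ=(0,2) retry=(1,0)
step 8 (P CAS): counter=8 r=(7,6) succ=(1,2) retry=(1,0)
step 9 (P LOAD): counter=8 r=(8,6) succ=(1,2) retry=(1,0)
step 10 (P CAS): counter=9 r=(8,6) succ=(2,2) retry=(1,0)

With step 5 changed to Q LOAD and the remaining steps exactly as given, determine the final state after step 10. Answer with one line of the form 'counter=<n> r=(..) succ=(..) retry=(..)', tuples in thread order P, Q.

counter=9 r=(8,6) succ=(3,1) retry=(0,0)

(re-executing from step 5 with the substitution; state before step 5: counter=6 r=(6,6) succ=(0,1) retry=(0,0))
step 5 (Q LOAD): counter=6 r=(6,6) succ=(0,1) retry=(0,0)
step 6 (P CAS): counter=7 r=(6,6) succ=(1,1) retry=(0,0)
step 7 (P LOAD): counter=7 r=(7,6) succ=(1,1) retry=(0,0)
step 8 (P CAS): counter=8 r=(7,6) succ=(2,1) retry=(0,0)
step 9 (P LOAD): counter=8 r=(8,6) succ=(2,1) retry=(0,0)
step 10 (P CAS): counter=9 r=(8,6) succ=(3,1) retry=(0,0)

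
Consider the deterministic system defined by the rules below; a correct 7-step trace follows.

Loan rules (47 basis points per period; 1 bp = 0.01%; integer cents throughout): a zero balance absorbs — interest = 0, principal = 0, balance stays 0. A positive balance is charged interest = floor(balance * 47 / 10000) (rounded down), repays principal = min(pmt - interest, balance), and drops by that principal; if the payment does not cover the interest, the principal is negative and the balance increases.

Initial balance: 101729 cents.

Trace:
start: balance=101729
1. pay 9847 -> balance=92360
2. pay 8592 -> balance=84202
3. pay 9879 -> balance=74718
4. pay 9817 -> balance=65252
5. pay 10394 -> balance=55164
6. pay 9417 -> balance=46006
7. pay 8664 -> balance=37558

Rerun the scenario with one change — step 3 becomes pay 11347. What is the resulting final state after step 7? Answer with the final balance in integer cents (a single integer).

(re-executing from step 3 with the substitution; state before step 3: balance=84202)
3. pay 11347 -> balance=73250
4. pay 9817 -> balance=63777
5. pay 10394 -> balance=53682
6. pay 9417 -> balance=44517
7. pay 8664 -> balance=36062

36062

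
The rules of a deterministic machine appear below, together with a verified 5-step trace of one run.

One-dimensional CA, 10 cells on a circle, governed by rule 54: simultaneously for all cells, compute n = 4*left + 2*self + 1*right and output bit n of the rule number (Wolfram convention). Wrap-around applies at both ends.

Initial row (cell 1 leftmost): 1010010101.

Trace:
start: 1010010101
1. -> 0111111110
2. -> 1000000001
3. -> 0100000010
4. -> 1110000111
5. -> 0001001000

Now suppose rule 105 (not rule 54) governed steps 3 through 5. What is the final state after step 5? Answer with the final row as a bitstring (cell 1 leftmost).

(re-executing steps 3..5 under rule 105; state before step 3: 1000000001)
3. -> 1011111101
4. -> 1110000111
5. -> 0010110100

0010110100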